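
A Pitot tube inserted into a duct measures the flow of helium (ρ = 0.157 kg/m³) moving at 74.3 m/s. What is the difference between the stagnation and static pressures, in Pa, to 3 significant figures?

ΔP = 433 Pa

At the stagnation point the flow is brought to rest, so Bernoulli gives P_stag − P_static = ½ρv².
ΔP = ½·0.157·74.3² = 433 Pa.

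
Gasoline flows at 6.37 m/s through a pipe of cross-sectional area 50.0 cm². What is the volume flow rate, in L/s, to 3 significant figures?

Q = A·v = 0.00500 m² × 6.37 m/s = 0.0319 m³/s.
Converting: 0.0319 m³/s × 1000 = 31.9 L/s.

Q ≈ 31.9 L/s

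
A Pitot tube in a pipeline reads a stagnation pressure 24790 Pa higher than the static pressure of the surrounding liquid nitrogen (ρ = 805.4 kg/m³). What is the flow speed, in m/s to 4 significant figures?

v ≈ 7.846 m/s

The dynamic pressure equals the rise in static pressure at the stagnation point: ΔP = ½ρv².
v = √(2ΔP/ρ) = √(2·24790/805.4) = 7.846 m/s.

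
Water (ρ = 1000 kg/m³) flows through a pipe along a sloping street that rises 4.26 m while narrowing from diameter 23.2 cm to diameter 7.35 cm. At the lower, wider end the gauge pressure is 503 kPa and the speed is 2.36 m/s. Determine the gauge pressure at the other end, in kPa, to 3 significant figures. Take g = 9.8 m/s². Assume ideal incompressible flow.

The volume flow rate is constant, so v₂ = (A₁/A₂)v₁ = (423/42.4)·2.36 = 23.5 m/s.
Bernoulli: P₁ + ½ρv₁² + ρg h₁ = P₂ + ½ρv₂² + ρg h₂, so P₂ = P₁ + ½ρ(v₁² − v₂²) − ρg(h₂ − h₁).
P₂ = 503000 + ½·1000·(2.36² − 23.5²) − 1000·9.8·(+4.26) = 503000 + (-274000) − (41700) = 188000 Pa.

P₂ = 188 kPa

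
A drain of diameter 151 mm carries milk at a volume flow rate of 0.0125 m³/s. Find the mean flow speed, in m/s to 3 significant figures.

v = 0.698 m/s

Q = 0.0125 m³/s = 0.0125 m³/s.
v = Q/A = 0.0125 / 0.0179 = 0.698 m/s.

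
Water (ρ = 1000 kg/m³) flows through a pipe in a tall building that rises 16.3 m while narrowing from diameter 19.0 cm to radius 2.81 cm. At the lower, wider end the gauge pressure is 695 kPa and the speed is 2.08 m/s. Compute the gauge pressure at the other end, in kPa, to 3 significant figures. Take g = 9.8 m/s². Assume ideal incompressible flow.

Mass conservation (A₁v₁ = A₂v₂) gives v₂ = 2.08 × 284/24.8 = 23.8 m/s.
Bernoulli: P₁ + ½ρv₁² + ρg h₁ = P₂ + ½ρv₂² + ρg h₂, so P₂ = P₁ + ½ρ(v₁² − v₂²) − ρg(h₂ − h₁).
P₂ = 695000 + ½·1000·(2.08² − 23.8²) − 1000·9.8·(+16.3) = 695000 + (-280000) − (160000) = 255000 Pa.

P₂ ≈ 255 kPa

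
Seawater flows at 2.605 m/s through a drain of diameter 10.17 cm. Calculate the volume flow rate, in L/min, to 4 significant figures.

Q = A·v = 0.008123 m² × 2.605 m/s = 0.02116 m³/s.
Converting: 0.02116 m³/s × 60000 = 1270 L/min.

Q = 1270 L/min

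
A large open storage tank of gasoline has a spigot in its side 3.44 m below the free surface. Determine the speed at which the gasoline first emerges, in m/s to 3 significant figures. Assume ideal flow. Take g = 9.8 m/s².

With the surface at rest and both surface and jet at atmospheric pressure, Bernoulli gives ρg h = ½ρv², so v = √(2gh) = √(2·9.8·3.44) = 8.21 m/s.

8.21 m/s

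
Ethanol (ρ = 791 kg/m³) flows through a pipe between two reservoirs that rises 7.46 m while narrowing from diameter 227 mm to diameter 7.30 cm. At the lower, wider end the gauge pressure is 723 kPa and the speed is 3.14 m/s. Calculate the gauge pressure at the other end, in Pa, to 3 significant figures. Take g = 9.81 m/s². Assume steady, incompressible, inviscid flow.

Mass conservation (A₁v₁ = A₂v₂) gives v₂ = 3.14 × 405/41.9 = 30.4 m/s.
Energy conservation along the streamline gives P₂ = P₁ − ½ρ(v₂² − v₁²) − ρg(h₂ − h₁).
P₂ = 723000 + ½·791·(3.14² − 30.4²) − 791·9.81·(+7.46) = 723000 + (-361000) − (57900) = 304000 Pa.

P₂ ≈ 304000 Pa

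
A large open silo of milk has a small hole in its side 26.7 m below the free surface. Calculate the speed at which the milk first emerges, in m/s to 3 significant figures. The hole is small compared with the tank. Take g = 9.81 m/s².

v = 22.9 m/s

Bernoulli from surface to hole (P equal, v_surface ≈ 0): v = √(2gh) = √(2×9.81×26.7) = 22.9 m/s.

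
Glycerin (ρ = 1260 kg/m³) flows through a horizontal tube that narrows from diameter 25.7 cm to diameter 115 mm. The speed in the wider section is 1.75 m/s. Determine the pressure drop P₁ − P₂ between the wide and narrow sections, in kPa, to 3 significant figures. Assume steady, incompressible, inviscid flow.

ΔP = 46.2 kPa

Continuity gives A₁v₁ = A₂v₂, so v₂ = (519 cm²)/(104 cm²) × 1.75 m/s = 8.74 m/s.
Bernoulli (h₁ = h₂): P₁ − P₂ = ½ρ(v₂² − v₁²).
P₁ − P₂ = ½·1260·(8.74² − 1.75²) = ½·1260·73.3 = 46200 Pa.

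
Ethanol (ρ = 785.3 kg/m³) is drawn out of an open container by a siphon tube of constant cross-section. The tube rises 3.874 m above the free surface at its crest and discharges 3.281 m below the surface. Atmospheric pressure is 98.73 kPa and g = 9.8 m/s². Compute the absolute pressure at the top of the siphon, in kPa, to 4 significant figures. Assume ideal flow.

From the surface to the outlet (both open to atmosphere, surface at rest): v = √(2g·h_out) = √(2·9.8·3.281) = 8.019 m/s.
With constant cross-section the crest speed equals v; applying Bernoulli from the surface up to the crest, P_top = P_atm − ½ρv² − ρg·h_top.
P_top = 98730 − ½·785.3·8.019² − 785.3·9.8·3.874 = 43670 Pa.

43.67 kPa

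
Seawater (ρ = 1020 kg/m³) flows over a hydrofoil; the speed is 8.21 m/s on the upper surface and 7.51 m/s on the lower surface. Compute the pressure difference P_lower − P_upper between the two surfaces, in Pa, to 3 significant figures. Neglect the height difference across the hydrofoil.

The pressure is lower where the speed is higher: ΔP = ½ρ(v_up² − v_low²).
ΔP = ½·1020·(8.21² − 7.51²) = 5610 Pa.

ΔP ≈ 5610 Pa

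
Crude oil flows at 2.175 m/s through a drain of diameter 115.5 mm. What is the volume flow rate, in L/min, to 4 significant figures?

Q = A·v = 0.01048 m² × 2.175 m/s = 0.02279 m³/s.
Converting: 0.02279 m³/s × 60000 = 1367 L/min.

Q ≈ 1367 L/min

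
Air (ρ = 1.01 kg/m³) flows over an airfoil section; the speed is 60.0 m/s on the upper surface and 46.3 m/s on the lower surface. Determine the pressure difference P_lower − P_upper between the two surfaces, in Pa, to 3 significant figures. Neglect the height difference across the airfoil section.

ΔP ≈ 735 Pa

Bernoulli (same height): P_lower − P_upper = ½ρ(v_upper² − v_lower²).
ΔP = ½·1.01·(60.0² − 46.3²) = 735 Pa.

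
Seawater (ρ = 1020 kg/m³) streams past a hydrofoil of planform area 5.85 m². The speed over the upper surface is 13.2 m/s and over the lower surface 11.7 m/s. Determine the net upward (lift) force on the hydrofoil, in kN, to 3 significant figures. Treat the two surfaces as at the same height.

F = 111 kN

From P + ½ρv² = const at equal height, P_low − P_up = ½ρ(v_up² − v_low²).
ΔP = ½·1020·(13.2² − 11.7²) = 19000 Pa.
Lift = ΔP · A = 19000 × 5.85 = 111000 N.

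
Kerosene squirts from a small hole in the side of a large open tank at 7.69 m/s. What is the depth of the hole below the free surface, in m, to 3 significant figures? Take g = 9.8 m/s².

h ≈ 3.02 m

Inverting v = √(2gh) gives h = v² / 2g.
h = 7.69²/(2·9.8) = 59.1/19.60 = 3.02 m.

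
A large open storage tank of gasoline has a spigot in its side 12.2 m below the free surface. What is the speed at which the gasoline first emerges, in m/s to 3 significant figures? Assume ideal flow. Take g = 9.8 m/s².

The surface is effectively still and both ends are open, so ½v² = gh and v = √(2·9.8·12.2) = 15.5 m/s.

v ≈ 15.5 m/s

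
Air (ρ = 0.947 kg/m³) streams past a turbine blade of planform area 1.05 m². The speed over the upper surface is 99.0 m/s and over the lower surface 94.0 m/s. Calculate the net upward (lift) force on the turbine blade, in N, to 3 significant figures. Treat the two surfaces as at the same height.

F ≈ 480 N

The faster flow above has the lower pressure; Bernoulli (same height) gives ΔP = ½ρ(v_up² − v_low²).
ΔP = ½·0.947·(99.0² − 94.0²) = 457 Pa.
Lift = ΔP · A = 457 × 1.05 = 480 N.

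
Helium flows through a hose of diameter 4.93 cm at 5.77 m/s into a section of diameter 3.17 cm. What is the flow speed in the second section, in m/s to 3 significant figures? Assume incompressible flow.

Continuity gives A₁v₁ = A₂v₂, so v₂ = (19.1 cm²)/(7.89 cm²) × 5.77 m/s = 14.0 m/s.

v₂ ≈ 14.0 m/s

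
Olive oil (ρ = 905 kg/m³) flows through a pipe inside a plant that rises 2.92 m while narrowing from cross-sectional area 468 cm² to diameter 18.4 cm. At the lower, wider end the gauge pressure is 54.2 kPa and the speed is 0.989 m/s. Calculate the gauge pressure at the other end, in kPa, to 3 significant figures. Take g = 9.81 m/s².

P₂ = 27.3 kPa

The volume flow rate is constant, so v₂ = (A₁/A₂)v₁ = (468/266)·0.989 = 1.74 m/s.
Applying Bernoulli between the two ends and solving for P₂: P₂ = P₁ + ½ρ(v₁² − v₂²) − ρgΔh.
P₂ = 54200 + ½·905·(0.989² − 1.74²) − 905·9.81·(+2.92) = 54200 + (-928) − (25900) = 27300 Pa.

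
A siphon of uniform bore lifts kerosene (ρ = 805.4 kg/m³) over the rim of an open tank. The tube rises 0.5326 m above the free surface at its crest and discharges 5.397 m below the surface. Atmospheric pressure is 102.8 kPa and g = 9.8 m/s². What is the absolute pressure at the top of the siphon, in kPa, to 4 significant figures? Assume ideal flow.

P_top ≈ 56.00 kPa

The outlet speed comes from Torricelli: v = √(2g·5.397) = 10.28 m/s.
Continuity keeps v the same throughout the tube; from surface to crest, P_atm + 0 = P_top + ½ρv² + ρg·h_top.
P_top = 102800 − ½·805.4·10.28² − 805.4·9.8·0.5326 = 56000 Pa.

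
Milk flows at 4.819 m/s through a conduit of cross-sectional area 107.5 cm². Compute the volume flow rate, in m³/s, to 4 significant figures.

Q = A·v = 0.01075 m² × 4.819 m/s = 0.05180 m³/s.

Q ≈ 0.05180 m³/s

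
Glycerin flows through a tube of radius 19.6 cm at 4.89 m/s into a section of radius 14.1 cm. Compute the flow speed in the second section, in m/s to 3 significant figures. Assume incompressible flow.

v₂ ≈ 9.45 m/s

The volume flow rate is constant, so v₂ = (A₁/A₂)v₁ = (1210/625)·4.89 = 9.45 m/s.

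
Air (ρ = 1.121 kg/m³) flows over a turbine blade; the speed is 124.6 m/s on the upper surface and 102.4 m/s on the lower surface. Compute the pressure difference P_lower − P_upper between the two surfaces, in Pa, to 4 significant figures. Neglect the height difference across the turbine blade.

ΔP ≈ 2825 Pa

Bernoulli (same height): P_lower − P_upper = ½ρ(v_upper² − v_lower²).
ΔP = ½·1.121·(124.6² − 102.4²) = 2825 Pa.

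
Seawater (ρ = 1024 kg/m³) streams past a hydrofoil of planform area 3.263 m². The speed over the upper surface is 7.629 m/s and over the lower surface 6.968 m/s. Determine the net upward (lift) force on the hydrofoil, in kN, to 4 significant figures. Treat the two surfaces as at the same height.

The faster flow above has the lower pressure; Bernoulli (same height) gives ΔP = ½ρ(v_up² − v_low²).
ΔP = ½·1024·(7.629² − 6.968²) = 4940 Pa.
Lift = ΔP · A = 4940 × 3.263 = 16120 N.

16.12 kN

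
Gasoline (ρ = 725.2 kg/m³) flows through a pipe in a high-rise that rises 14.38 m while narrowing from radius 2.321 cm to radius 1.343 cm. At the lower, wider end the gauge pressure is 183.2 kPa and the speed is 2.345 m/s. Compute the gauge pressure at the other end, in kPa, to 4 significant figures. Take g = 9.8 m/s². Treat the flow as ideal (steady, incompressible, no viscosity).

P₂ ≈ 65.21 kPa

The volume flow rate is constant, so v₂ = (A₁/A₂)v₁ = (16.92/5.666)·2.345 = 7.004 m/s.
Bernoulli: P₁ + ½ρv₁² + ρg h₁ = P₂ + ½ρv₂² + ρg h₂, so P₂ = P₁ + ½ρ(v₁² − v₂²) − ρg(h₂ − h₁).
P₂ = 183200 + ½·725.2·(2.345² − 7.004²) − 725.2·9.8·(+14.38) = 183200 + (-15790) − (102200) = 65210 Pa.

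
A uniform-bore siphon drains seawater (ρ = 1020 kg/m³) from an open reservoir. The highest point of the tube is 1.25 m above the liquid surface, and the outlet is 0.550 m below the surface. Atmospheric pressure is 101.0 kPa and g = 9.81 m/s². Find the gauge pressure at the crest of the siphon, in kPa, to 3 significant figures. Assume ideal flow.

-18.0 kPa

Bernoulli surface→outlet gives ½v² = g·h_out, so v = √(2·9.81·0.550) = 3.28 m/s.
The bore is uniform, so the speed at the crest is the same v. Bernoulli surface→crest: P_atm = P_top + ½ρv² + ρg·h_top.
P_top = 101000 − ½·1020·3.28² − 1020·9.81·1.25 = 83000 Pa. So P_gauge = P_top − P_atm = -18000 Pa.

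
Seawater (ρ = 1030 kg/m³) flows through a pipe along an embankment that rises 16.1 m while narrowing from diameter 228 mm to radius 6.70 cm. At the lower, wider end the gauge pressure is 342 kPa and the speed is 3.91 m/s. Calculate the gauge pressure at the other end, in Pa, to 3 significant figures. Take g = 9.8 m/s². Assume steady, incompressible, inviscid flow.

By continuity, v₂ = v₁·A₁/A₂ = 3.91·(408/141) = 11.3 m/s.
Energy conservation along the streamline gives P₂ = P₁ − ½ρ(v₂² − v₁²) − ρg(h₂ − h₁).
P₂ = 342000 + ½·1030·(3.91² − 11.3²) − 1030·9.8·(+16.1) = 342000 + (-58100) − (163000) = 121000 Pa.

P₂ ≈ 121000 Pa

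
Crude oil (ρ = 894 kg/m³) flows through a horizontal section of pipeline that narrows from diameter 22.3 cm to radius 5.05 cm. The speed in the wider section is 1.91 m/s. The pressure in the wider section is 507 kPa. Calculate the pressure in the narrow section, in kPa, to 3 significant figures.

The volume flow rate is constant, so v₂ = (A₁/A₂)v₁ = (391/80.1)·1.91 = 9.31 m/s.
Along the horizontal streamline, P + ½ρv² is constant.
P₂ = P₁ − ½ρ(v₂² − v₁²) = 507000 − ½·894·(9.31² − 1.91²) = 507000 − 37100 = 470000 Pa.

P₂ ≈ 470 kPa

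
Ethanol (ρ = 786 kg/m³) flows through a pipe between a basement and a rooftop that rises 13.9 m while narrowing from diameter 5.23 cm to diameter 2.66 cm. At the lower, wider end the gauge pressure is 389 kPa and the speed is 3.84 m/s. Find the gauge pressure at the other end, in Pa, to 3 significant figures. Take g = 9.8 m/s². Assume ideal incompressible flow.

By continuity, v₂ = v₁·A₁/A₂ = 3.84·(21.5/5.56) = 14.8 m/s.
Bernoulli: P₁ + ½ρv₁² + ρg h₁ = P₂ + ½ρv₂² + ρg h₂, so P₂ = P₁ + ½ρ(v₁² − v₂²) − ρg(h₂ − h₁).
P₂ = 389000 + ½·786·(3.84² − 14.8²) − 786·9.8·(+13.9) = 389000 + (-80800) − (107000) = 201000 Pa.

P₂ = 201000 Pa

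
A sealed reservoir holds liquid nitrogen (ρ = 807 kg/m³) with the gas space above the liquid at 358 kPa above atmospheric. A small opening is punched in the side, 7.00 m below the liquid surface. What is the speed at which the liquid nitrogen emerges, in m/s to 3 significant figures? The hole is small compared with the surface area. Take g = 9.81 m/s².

Take point 1 at the surface (v₁ ≈ 0) and point 2 at the hole (at atmospheric pressure). Bernoulli: P₁ + ρg h = P_atm + ½ρv₂².
With P₁ − P_atm = 358000 Pa, v₂ = √(2gh + 2ΔP/ρ) = √(2·9.81·7.00 + 2·358000/807) = 32.0 m/s.

32.0 m/s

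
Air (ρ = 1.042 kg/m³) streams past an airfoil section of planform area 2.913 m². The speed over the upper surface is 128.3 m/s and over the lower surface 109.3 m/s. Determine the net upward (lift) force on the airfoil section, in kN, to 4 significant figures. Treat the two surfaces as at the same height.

F ≈ 6.851 kN

From P + ½ρv² = const at equal height, P_low − P_up = ½ρ(v_up² − v_low²).
ΔP = ½·1.042·(128.3² − 109.3²) = 2352 Pa.
Lift = ΔP · A = 2352 × 2.913 = 6851 N.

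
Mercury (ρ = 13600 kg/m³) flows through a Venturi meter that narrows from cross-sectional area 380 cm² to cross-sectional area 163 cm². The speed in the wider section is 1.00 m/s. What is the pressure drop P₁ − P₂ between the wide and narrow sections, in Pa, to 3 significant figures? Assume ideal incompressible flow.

Continuity gives A₁v₁ = A₂v₂, so v₂ = (380 cm²)/(163 cm²) × 1.00 m/s = 2.33 m/s.
The pipe is horizontal, so Bernoulli reduces to P₁ + ½ρv₁² = P₂ + ½ρv₂².
P₁ − P₂ = ½·13600·(2.33² − 1.00²) = ½·13600·4.43 = 30200 Pa.

ΔP ≈ 30200 Pa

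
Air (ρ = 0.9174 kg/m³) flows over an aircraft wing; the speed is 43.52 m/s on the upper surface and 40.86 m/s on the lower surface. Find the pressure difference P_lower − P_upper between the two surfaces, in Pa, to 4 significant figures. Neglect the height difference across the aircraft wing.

ΔP = 103.0 Pa

Bernoulli (same height): P_lower − P_upper = ½ρ(v_upper² − v_lower²).
ΔP = ½·0.9174·(43.52² − 40.86²) = 103.0 Pa.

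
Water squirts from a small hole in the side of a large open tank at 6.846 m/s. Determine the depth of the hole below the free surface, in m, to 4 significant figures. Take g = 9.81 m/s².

Torricelli: v = √(2gh), so h = v²/(2g).
h = 6.846²/(2·9.81) = 46.87/19.62 = 2.389 m.

h = 2.389 m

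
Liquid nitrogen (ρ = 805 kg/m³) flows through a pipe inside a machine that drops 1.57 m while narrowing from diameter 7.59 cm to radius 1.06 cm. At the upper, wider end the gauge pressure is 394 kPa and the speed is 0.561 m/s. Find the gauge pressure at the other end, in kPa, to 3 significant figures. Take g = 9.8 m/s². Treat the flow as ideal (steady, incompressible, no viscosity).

P₂ ≈ 386 kPa

Continuity gives A₁v₁ = A₂v₂, so v₂ = (45.2 cm²)/(3.53 cm²) × 0.561 m/s = 7.19 m/s.
Energy conservation along the streamline gives P₂ = P₁ − ½ρ(v₂² − v₁²) − ρg(h₂ − h₁).
P₂ = 394000 + ½·805·(0.561² − 7.19²) − 805·9.8·(−1.57) = 394000 + (-20700) − (-12400) = 386000 Pa.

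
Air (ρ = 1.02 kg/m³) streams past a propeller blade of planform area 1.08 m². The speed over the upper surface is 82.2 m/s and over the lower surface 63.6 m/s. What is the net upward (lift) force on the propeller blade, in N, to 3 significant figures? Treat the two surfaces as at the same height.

With equal heights on the two surfaces, Bernoulli gives P_lower − P_upper = ½ρ(v_upper² − v_lower²).
ΔP = ½·1.02·(82.2² − 63.6²) = 1380 Pa.
Lift = ΔP · A = 1380 × 1.08 = 1490 N.

1490 N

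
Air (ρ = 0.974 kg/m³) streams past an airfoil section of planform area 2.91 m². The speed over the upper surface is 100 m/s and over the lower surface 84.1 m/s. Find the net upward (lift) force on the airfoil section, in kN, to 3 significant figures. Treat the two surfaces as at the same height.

With equal heights on the two surfaces, Bernoulli gives P_lower − P_upper = ½ρ(v_upper² − v_lower²).
ΔP = ½·0.974·(100² − 84.1²) = 1430 Pa.
Lift = ΔP · A = 1430 × 2.91 = 4150 N.

F ≈ 4.15 kN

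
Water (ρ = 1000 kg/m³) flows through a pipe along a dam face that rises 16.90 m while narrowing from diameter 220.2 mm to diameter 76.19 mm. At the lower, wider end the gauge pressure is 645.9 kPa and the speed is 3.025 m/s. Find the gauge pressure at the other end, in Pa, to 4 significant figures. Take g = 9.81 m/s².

165500 Pa

By continuity, v₂ = v₁·A₁/A₂ = 3.025·(380.8/45.59) = 25.27 m/s.
Applying Bernoulli between the two ends and solving for P₂: P₂ = P₁ + ½ρ(v₁² − v₂²) − ρgΔh.
P₂ = 645900 + ½·1000·(3.025² − 25.27²) − 1000·9.81·(+16.90) = 645900 + (-314700) − (165800) = 165500 Pa.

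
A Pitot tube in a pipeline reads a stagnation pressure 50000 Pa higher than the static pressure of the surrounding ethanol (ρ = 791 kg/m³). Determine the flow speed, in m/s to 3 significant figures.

At the stagnation point the flow is brought to rest, so Bernoulli gives P_stag − P_static = ½ρv².
v = √(2ΔP/ρ) = √(2·50000/791) = 11.2 m/s.

11.2 m/s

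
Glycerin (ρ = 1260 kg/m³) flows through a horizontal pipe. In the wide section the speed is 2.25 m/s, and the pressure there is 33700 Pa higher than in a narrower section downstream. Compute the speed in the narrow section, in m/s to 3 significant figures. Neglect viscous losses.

7.65 m/s

Horizontal Bernoulli: P₁ + ½ρv₁² = P₂ + ½ρv₂², so v₂² = v₁² + 2(P₁ − P₂)/ρ.
v₂ = √(2.25² + 2·33700/1260) = √(5.06 + 53.5) = 7.65 m/s.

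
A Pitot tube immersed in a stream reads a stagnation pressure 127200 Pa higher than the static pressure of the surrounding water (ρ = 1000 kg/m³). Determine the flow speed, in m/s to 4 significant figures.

Bernoulli between the free stream and the stagnation point: ½ρv² = P_stag − P_static.
v = √(2ΔP/ρ) = √(2·127200/1000) = 15.95 m/s.

15.95 m/s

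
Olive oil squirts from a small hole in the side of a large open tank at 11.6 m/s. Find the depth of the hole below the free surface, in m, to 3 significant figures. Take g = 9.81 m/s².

Torricelli: v = √(2gh), so h = v²/(2g).
h = 11.6²/(2·9.81) = 135/19.62 = 6.86 m.

h = 6.86 m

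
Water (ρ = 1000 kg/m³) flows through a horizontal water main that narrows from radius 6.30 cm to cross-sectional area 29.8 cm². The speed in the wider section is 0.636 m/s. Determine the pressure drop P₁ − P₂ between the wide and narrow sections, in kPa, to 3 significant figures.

ΔP = 3.34 kPa

The volume flow rate is constant, so v₂ = (A₁/A₂)v₁ = (125/29.8)·0.636 = 2.66 m/s.
The pipe is horizontal, so Bernoulli reduces to P₁ + ½ρv₁² = P₂ + ½ρv₂².
P₁ − P₂ = ½·1000·(2.66² − 0.636²) = ½·1000·6.68 = 3340 Pa.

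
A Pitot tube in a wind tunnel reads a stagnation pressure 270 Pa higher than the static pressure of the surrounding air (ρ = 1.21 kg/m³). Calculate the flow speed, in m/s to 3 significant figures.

v = 21.1 m/s

The dynamic pressure equals the rise in static pressure at the stagnation point: ΔP = ½ρv².
v = √(2ΔP/ρ) = √(2·270/1.21) = 21.1 m/s.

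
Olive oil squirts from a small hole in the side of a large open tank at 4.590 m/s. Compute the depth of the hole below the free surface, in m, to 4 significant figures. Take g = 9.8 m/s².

Torricelli: v = √(2gh), so h = v²/(2g).
h = 4.590²/(2·9.8) = 21.07/19.60 = 1.075 m.

1.075 m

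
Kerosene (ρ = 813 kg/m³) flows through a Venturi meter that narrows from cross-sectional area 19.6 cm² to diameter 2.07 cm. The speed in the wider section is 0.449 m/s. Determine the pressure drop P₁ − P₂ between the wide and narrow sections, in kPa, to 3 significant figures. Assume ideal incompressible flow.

The volume flow rate is constant, so v₂ = (A₁/A₂)v₁ = (19.6/3.37)·0.449 = 2.62 m/s.
Bernoulli (h₁ = h₂): P₁ − P₂ = ½ρ(v₂² − v₁²).
P₁ − P₂ = ½·813·(2.62² − 0.449²) = ½·813·6.64 = 2700 Pa.

ΔP ≈ 2.70 kPa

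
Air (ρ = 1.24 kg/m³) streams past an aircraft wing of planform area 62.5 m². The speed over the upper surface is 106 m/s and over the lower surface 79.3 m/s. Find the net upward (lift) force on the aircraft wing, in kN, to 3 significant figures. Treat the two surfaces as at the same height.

F ≈ 192 kN

From P + ½ρv² = const at equal height, P_low − P_up = ½ρ(v_up² − v_low²).
ΔP = ½·1.24·(106² − 79.3²) = 3070 Pa.
Lift = ΔP · A = 3070 × 62.5 = 192000 N.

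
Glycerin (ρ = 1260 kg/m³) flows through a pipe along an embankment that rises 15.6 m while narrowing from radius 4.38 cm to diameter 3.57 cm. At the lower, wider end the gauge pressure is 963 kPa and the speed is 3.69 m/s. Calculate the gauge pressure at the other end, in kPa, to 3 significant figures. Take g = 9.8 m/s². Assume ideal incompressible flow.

468 kPa

By continuity, v₂ = v₁·A₁/A₂ = 3.69·(60.3/10.0) = 22.2 m/s.
Bernoulli: P₁ + ½ρv₁² + ρg h₁ = P₂ + ½ρv₂² + ρg h₂, so P₂ = P₁ + ½ρ(v₁² − v₂²) − ρg(h₂ − h₁).
P₂ = 963000 + ½·1260·(3.69² − 22.2²) − 1260·9.8·(+15.6) = 963000 + (-302000) − (193000) = 468000 Pa.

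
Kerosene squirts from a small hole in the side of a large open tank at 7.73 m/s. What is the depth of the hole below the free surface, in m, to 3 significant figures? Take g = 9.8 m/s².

Inverting v = √(2gh) gives h = v² / 2g.
h = 7.73²/(2·9.8) = 59.8/19.60 = 3.05 m.

3.05 m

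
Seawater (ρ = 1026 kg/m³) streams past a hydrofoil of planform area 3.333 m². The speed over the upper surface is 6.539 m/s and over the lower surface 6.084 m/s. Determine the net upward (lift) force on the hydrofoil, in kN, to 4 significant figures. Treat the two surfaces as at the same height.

F ≈ 9.820 kN

With equal heights on the two surfaces, Bernoulli gives P_lower − P_upper = ½ρ(v_upper² − v_lower²).
ΔP = ½·1026·(6.539² − 6.084²) = 2946 Pa.
Lift = ΔP · A = 2946 × 3.333 = 9820 N.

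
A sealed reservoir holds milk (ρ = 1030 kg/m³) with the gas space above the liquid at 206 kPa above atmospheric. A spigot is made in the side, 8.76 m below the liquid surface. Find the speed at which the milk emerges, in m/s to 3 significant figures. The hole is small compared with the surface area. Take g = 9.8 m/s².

v ≈ 23.9 m/s

Take point 1 at the surface (v₁ ≈ 0) and point 2 at the hole (at atmospheric pressure). Bernoulli: P₁ + ρg h = P_atm + ½ρv₂².
With P₁ − P_atm = 206000 Pa, v₂ = √(2gh + 2ΔP/ρ) = √(2·9.8·8.76 + 2·206000/1030) = 23.9 m/s.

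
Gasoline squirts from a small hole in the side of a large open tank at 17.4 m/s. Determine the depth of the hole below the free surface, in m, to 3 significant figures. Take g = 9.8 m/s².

Inverting v = √(2gh) gives h = v² / 2g.
h = 17.4²/(2·9.8) = 303/19.60 = 15.4 m.

h ≈ 15.4 m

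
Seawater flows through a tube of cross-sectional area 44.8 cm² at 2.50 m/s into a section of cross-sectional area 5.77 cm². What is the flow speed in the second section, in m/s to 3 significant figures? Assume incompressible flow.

Continuity gives A₁v₁ = A₂v₂, so v₂ = (44.8 cm²)/(5.77 cm²) × 2.50 m/s = 19.4 m/s.

19.4 m/s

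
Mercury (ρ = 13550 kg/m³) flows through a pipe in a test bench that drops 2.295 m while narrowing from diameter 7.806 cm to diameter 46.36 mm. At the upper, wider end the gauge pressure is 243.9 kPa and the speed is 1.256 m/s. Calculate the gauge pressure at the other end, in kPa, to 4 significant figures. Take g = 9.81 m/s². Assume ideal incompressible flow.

P₂ ≈ 473.7 kPa

Continuity gives A₁v₁ = A₂v₂, so v₂ = (47.86 cm²)/(16.88 cm²) × 1.256 m/s = 3.561 m/s.
Applying Bernoulli between the two ends and solving for P₂: P₂ = P₁ + ½ρ(v₁² − v₂²) − ρgΔh.
P₂ = 243900 + ½·13550·(1.256² − 3.561²) − 13550·9.81·(−2.295) = 243900 + (-75220) − (-305100) = 473700 Pa.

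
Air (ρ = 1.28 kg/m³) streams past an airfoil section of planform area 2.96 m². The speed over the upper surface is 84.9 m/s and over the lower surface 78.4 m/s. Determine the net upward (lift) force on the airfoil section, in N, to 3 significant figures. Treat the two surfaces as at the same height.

The faster flow above has the lower pressure; Bernoulli (same height) gives ΔP = ½ρ(v_up² − v_low²).
ΔP = ½·1.28·(84.9² − 78.4²) = 679 Pa.
Lift = ΔP · A = 679 × 2.96 = 2010 N.

2010 N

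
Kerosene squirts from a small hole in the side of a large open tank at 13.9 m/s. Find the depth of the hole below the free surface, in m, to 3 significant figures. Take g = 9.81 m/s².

h ≈ 9.85 m

Torricelli: v = √(2gh), so h = v²/(2g).
h = 13.9²/(2·9.81) = 193/19.62 = 9.85 m.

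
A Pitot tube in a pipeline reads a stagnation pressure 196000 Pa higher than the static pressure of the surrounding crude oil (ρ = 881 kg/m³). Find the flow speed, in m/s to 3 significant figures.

v = 21.1 m/s

The dynamic pressure equals the rise in static pressure at the stagnation point: ΔP = ½ρv².
v = √(2ΔP/ρ) = √(2·196000/881) = 21.1 m/s.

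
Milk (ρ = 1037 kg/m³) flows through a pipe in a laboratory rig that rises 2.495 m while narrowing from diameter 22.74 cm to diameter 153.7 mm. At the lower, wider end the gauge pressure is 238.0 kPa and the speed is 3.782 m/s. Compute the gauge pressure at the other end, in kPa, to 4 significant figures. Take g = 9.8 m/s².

The volume flow rate is constant, so v₂ = (A₁/A₂)v₁ = (406.1/185.5)·3.782 = 8.279 m/s.
Energy conservation along the streamline gives P₂ = P₁ − ½ρ(v₂² − v₁²) − ρg(h₂ − h₁).
P₂ = 238000 + ½·1037·(3.782² − 8.279²) − 1037·9.8·(+2.495) = 238000 + (-28120) − (25360) = 184500 Pa.

P₂ = 184.5 kPa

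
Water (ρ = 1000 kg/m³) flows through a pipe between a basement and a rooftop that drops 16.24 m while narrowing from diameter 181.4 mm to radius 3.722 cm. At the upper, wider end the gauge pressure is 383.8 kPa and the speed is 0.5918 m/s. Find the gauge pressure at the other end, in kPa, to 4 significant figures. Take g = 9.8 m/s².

P₂ ≈ 537.0 kPa

Continuity gives A₁v₁ = A₂v₂, so v₂ = (258.4 cm²)/(43.52 cm²) × 0.5918 m/s = 3.514 m/s.
Energy conservation along the streamline gives P₂ = P₁ − ½ρ(v₂² − v₁²) − ρg(h₂ − h₁).
P₂ = 383800 + ½·1000·(0.5918² − 3.514²) − 1000·9.8·(−16.24) = 383800 + (-6000) − (-159200) = 537000 Pa.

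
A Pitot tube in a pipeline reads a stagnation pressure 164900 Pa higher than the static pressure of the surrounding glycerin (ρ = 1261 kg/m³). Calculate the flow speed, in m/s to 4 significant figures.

Bernoulli between the free stream and the stagnation point: ½ρv² = P_stag − P_static.
v = √(2ΔP/ρ) = √(2·164900/1261) = 16.17 m/s.

v ≈ 16.17 m/s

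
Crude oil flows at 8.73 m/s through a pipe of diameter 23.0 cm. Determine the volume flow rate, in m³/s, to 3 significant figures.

Q = A·v = 0.0415 m² × 8.73 m/s = 0.363 m³/s.

Q = 0.363 m³/s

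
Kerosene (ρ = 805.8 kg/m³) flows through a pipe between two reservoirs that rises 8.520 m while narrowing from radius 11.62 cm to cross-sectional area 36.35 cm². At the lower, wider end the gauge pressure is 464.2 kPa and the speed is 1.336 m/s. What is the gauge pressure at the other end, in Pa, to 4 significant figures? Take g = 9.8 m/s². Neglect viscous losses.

Mass conservation (A₁v₁ = A₂v₂) gives v₂ = 1.336 × 424.2/36.35 = 15.59 m/s.
Bernoulli: P₁ + ½ρv₁² + ρg h₁ = P₂ + ½ρv₂² + ρg h₂, so P₂ = P₁ + ½ρ(v₁² − v₂²) − ρg(h₂ − h₁).
P₂ = 464200 + ½·805.8·(1.336² − 15.59²) − 805.8·9.8·(+8.520) = 464200 + (-97210) − (67280) = 299700 Pa.

P₂ = 299700 Pa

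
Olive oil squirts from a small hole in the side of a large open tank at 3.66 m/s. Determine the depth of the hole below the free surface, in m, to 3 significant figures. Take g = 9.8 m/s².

h ≈ 0.683 m

For a small hole in a large open tank, ½v² = gh, giving h = v²/(2g).
h = 3.66²/(2·9.8) = 13.4/19.60 = 0.683 m.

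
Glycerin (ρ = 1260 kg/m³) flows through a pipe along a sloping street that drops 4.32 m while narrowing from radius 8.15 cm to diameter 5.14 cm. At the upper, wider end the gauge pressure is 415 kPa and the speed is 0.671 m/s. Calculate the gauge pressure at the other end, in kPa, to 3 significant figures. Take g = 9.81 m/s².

Continuity gives A₁v₁ = A₂v₂, so v₂ = (209 cm²)/(20.7 cm²) × 0.671 m/s = 6.75 m/s.
Applying Bernoulli between the two ends and solving for P₂: P₂ = P₁ + ½ρ(v₁² − v₂²) − ρgΔh.
P₂ = 415000 + ½·1260·(0.671² − 6.75²) − 1260·9.81·(−4.32) = 415000 + (-28400) − (-53400) = 440000 Pa.

P₂ ≈ 440 kPa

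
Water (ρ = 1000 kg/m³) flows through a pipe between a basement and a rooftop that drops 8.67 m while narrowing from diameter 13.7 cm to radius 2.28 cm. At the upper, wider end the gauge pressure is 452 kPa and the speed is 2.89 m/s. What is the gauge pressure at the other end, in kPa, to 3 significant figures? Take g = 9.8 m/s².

P₂ = 201 kPa

Mass conservation (A₁v₁ = A₂v₂) gives v₂ = 2.89 × 147/16.3 = 26.1 m/s.
Bernoulli: P₁ + ½ρv₁² + ρg h₁ = P₂ + ½ρv₂² + ρg h₂, so P₂ = P₁ + ½ρ(v₁² − v₂²) − ρg(h₂ − h₁).
P₂ = 452000 + ½·1000·(2.89² − 26.1²) − 1000·9.8·(−8.67) = 452000 + (-336000) − (-85000) = 201000 Pa.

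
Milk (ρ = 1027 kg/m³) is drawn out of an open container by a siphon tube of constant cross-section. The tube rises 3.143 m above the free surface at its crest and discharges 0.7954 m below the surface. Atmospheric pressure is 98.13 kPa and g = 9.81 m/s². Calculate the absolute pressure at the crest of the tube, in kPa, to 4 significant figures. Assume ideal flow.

P_top ≈ 58.45 kPa

Bernoulli surface→outlet gives ½v² = g·h_out, so v = √(2·9.81·0.7954) = 3.950 m/s.
With constant cross-section the crest speed equals v; applying Bernoulli from the surface up to the crest, P_top = P_atm − ½ρv² − ρg·h_top.
P_top = 98130 − ½·1027·3.950² − 1027·9.81·3.143 = 58450 Pa.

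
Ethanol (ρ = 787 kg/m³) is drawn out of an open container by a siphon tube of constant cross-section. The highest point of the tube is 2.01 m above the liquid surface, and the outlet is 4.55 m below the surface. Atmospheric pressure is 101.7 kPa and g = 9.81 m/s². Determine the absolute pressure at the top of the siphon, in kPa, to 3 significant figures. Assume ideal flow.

P_top ≈ 51.1 kPa

From the surface to the outlet (both open to atmosphere, surface at rest): v = √(2g·h_out) = √(2·9.81·4.55) = 9.45 m/s.
Continuity keeps v the same throughout the tube; from surface to crest, P_atm + 0 = P_top + ½ρv² + ρg·h_top.
P_top = 101700 − ½·787·9.45² − 787·9.81·2.01 = 51100 Pa.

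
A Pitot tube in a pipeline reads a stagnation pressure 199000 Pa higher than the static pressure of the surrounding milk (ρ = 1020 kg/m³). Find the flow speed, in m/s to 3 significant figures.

v ≈ 19.8 m/s

At the stagnation point the flow is brought to rest, so Bernoulli gives P_stag − P_static = ½ρv².
v = √(2ΔP/ρ) = √(2·199000/1020) = 19.8 m/s.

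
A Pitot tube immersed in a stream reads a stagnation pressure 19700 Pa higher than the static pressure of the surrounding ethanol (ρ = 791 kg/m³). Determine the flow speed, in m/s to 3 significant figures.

At the stagnation point the flow is brought to rest, so Bernoulli gives P_stag − P_static = ½ρv².
v = √(2ΔP/ρ) = √(2·19700/791) = 7.06 m/s.

v ≈ 7.06 m/s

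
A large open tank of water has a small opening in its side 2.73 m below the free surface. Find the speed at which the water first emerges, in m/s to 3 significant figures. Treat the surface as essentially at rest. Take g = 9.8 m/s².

7.31 m/s

Torricelli's result v = √(2gh) gives v = √(2·9.8·2.73) = 7.31 m/s.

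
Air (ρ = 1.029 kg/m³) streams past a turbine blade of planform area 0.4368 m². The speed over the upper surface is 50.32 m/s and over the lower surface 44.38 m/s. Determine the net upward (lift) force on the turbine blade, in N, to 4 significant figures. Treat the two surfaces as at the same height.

F = 126.4 N

With equal heights on the two surfaces, Bernoulli gives P_lower − P_upper = ½ρ(v_upper² − v_lower²).
ΔP = ½·1.029·(50.32² − 44.38²) = 289.4 Pa.
Lift = ΔP · A = 289.4 × 0.4368 = 126.4 N.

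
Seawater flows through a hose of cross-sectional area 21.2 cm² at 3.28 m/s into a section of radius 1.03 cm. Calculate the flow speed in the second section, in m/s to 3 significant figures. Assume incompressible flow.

Mass conservation (A₁v₁ = A₂v₂) gives v₂ = 3.28 × 21.2/3.33 = 20.9 m/s.

20.9 m/s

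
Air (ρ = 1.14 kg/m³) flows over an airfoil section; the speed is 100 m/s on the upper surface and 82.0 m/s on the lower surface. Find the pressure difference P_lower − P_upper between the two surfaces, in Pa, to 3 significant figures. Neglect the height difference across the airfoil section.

ΔP = 1870 Pa

The pressure is lower where the speed is higher: ΔP = ½ρ(v_up² − v_low²).
ΔP = ½·1.14·(100² − 82.0²) = 1870 Pa.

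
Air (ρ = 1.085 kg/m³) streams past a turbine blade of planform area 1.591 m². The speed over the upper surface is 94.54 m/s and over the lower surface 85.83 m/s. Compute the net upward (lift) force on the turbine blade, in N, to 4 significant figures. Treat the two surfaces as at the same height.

F = 1356 N

The faster flow above has the lower pressure; Bernoulli (same height) gives ΔP = ½ρ(v_up² − v_low²).
ΔP = ½·1.085·(94.54² − 85.83²) = 852.3 Pa.
Lift = ΔP · A = 852.3 × 1.591 = 1356 N.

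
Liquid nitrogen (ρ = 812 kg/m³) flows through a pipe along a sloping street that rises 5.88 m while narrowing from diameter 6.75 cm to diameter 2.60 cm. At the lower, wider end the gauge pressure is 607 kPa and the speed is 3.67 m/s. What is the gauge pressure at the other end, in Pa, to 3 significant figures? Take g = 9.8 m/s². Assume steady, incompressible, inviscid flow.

Continuity gives A₁v₁ = A₂v₂, so v₂ = (35.8 cm²)/(5.31 cm²) × 3.67 m/s = 24.7 m/s.
Applying Bernoulli between the two ends and solving for P₂: P₂ = P₁ + ½ρ(v₁² − v₂²) − ρgΔh.
P₂ = 607000 + ½·812·(3.67² − 24.7²) − 812·9.8·(+5.88) = 607000 + (-243000) − (46800) = 317000 Pa.

317000 Pa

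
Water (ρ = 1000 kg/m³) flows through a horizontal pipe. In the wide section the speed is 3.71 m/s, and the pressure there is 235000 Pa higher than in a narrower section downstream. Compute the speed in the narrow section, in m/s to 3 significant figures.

v₂ = 22.0 m/s

Horizontal Bernoulli: P₁ + ½ρv₁² = P₂ + ½ρv₂², so v₂² = v₁² + 2(P₁ − P₂)/ρ.
v₂ = √(3.71² + 2·235000/1000) = √(13.8 + 470) = 22.0 m/s.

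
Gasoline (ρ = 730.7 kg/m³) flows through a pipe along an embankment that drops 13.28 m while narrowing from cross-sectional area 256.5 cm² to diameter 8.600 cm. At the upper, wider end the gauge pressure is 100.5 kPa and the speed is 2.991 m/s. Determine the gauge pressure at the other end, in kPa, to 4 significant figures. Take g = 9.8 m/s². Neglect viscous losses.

P₂ ≈ 135.1 kPa

Mass conservation (A₁v₁ = A₂v₂) gives v₂ = 2.991 × 256.5/58.09 = 13.21 m/s.
Bernoulli: P₁ + ½ρv₁² + ρg h₁ = P₂ + ½ρv₂² + ρg h₂, so P₂ = P₁ + ½ρ(v₁² − v₂²) − ρg(h₂ − h₁).
P₂ = 100500 + ½·730.7·(2.991² − 13.21²) − 730.7·9.8·(−13.28) = 100500 + (-60460) − (-95100) = 135100 Pa.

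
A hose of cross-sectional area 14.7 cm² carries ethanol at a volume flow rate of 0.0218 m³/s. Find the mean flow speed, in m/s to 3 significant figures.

Q = 0.0218 m³/s = 0.0218 m³/s.
v = Q/A = 0.0218 / 0.00147 = 14.8 m/s.

14.8 m/s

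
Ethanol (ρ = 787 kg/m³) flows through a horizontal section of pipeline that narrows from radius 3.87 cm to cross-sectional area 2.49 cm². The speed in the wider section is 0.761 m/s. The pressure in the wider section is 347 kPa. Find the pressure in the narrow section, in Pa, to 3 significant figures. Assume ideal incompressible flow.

The volume flow rate is constant, so v₂ = (A₁/A₂)v₁ = (47.1/2.49)·0.761 = 14.4 m/s.
Bernoulli (h₁ = h₂): P₁ − P₂ = ½ρ(v₂² − v₁²).
P₂ = P₁ − ½ρ(v₂² − v₁²) = 347000 − ½·787·(14.4² − 0.761²) = 347000 − 81100 = 266000 Pa.

P₂ = 266000 Pa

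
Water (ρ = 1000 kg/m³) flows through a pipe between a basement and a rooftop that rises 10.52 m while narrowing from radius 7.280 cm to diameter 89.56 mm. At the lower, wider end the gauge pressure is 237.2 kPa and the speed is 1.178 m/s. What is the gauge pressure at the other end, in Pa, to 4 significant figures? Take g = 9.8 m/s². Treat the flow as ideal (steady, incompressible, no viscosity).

The volume flow rate is constant, so v₂ = (A₁/A₂)v₁ = (166.5/63.00)·1.178 = 3.113 m/s.
Energy conservation along the streamline gives P₂ = P₁ − ½ρ(v₂² − v₁²) − ρg(h₂ − h₁).
P₂ = 237200 + ½·1000·(1.178² − 3.113²) − 1000·9.8·(+10.52) = 237200 + (-4153) − (103100) = 130000 Pa.

P₂ ≈ 130000 Pa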